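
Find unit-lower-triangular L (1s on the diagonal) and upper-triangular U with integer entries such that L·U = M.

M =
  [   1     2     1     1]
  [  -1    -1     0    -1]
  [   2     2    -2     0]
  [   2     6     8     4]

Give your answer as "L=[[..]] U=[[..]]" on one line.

  row1 -= -1·row0 → [0,1,1,0]
  row2 -= 2·row0 → [0,-2,-4,-2]
  row3 -= 2·row0 → [0,2,6,2]
  row2 -= -2·row1 → [0,0,-2,-2]
  row3 -= 2·row1 → [0,0,4,2]
  row3 -= -2·row2 → [0,0,0,-2]

L=[[1,0,0,0],[-1,1,0,0],[2,-2,1,0],[2,2,-2,1]] U=[[1,2,1,1],[0,1,1,0],[0,0,-2,-2],[0,0,0,-2]]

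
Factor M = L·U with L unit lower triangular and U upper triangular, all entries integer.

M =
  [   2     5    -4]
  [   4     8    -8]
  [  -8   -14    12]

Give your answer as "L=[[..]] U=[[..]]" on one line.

L=[[1,0,0],[2,1,0],[-4,-3,1]] U=[[2,5,-4],[0,-2,0],[0,0,-4]]

  R1 -= 2·R0 → [0,-2,0]
  R2 -= -4·R0 → [0,6,-4]
  R2 -= -3·R1 → [0,0,-4]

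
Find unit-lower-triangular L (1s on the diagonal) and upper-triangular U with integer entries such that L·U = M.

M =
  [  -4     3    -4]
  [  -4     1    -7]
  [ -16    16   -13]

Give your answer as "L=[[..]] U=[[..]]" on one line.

  row1 -= 1·row0 → [0,-2,-3]
  row2 -= 4·row0 → [0,4,3]
  row2 -= -2·row1 → [0,0,-3]

L=[[1,0,0],[1,1,0],[4,-2,1]] U=[[-4,3,-4],[0,-2,-3],[0,0,-3]]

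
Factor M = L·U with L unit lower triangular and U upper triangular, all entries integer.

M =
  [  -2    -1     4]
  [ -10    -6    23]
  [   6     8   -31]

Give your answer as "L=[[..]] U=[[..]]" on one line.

  row1 -= 5·row0 → [0,-1,3]
  row2 -= -3·row0 → [0,5,-19]
  row2 -= -5·row1 → [0,0,-4]

L=[[1,0,0],[5,1,0],[-3,-5,1]] U=[[-2,-1,4],[0,-1,3],[0,0,-4]]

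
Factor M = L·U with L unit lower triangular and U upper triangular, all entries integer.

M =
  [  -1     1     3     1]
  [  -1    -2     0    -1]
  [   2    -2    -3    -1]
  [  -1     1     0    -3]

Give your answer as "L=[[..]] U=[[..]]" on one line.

L=[[1,0,0,0],[1,1,0,0],[-2,0,1,0],[1,0,-1,1]] U=[[-1,1,3,1],[0,-3,-3,-2],[0,0,3,1],[0,0,0,-3]]

  r1 -= 1·r0 → [0,-3,-3,-2]
  r2 -= -2·r0 → [0,0,3,1]
  r3 -= 1·r0 → [0,0,-3,-4]
  r2 -= 0·r1 → [0,0,3,1]
  r3 -= 0·r1 → [0,0,-3,-4]
  r3 -= -1·r2 → [0,0,0,-3]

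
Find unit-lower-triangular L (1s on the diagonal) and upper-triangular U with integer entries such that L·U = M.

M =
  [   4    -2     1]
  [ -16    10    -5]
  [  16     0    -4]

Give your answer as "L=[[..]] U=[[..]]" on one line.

  row1 -= -4·row0 → [0,2,-1]
  row2 -= 4·row0 → [0,8,-8]
  row2 -= 4·row1 → [0,0,-4]

L=[[1,0,0],[-4,1,0],[4,4,1]] U=[[4,-2,1],[0,2,-1],[0,0,-4]]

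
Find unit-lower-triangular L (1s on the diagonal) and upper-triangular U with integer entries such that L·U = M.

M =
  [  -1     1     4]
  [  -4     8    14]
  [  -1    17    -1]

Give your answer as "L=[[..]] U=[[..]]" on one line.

  r1 -= 4·r0 → [0,4,-2]
  r2 -= 1·r0 → [0,16,-5]
  r2 -= 4·r1 → [0,0,3]

L=[[1,0,0],[4,1,0],[1,4,1]] U=[[-1,1,4],[0,4,-2],[0,0,3]]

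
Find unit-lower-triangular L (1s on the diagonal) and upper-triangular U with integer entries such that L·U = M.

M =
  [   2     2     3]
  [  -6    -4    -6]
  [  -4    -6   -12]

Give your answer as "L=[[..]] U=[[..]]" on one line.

L=[[1,0,0],[-3,1,0],[-2,-1,1]] U=[[2,2,3],[0,2,3],[0,0,-3]]

  R1 -= -3·R0 → [0,2,3]
  R2 -= -2·R0 → [0,-2,-6]
  R2 -= -1·R1 → [0,0,-3]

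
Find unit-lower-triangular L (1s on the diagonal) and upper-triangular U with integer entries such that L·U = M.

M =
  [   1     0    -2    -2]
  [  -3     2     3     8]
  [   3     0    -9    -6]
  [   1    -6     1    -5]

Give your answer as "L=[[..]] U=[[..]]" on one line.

  row1 -= -3·row0 → [0,2,-3,2]
  row2 -= 3·row0 → [0,0,-3,0]
  row3 -= 1·row0 → [0,-6,3,-3]
  row2 -= 0·row1 → [0,0,-3,0]
  row3 -= -3·row1 → [0,0,-6,3]
  row3 -= 2·row2 → [0,0,0,3]

L=[[1,0,0,0],[-3,1,0,0],[3,0,1,0],[1,-3,2,1]] U=[[1,0,-2,-2],[0,2,-3,2],[0,0,-3,0],[0,0,0,3]]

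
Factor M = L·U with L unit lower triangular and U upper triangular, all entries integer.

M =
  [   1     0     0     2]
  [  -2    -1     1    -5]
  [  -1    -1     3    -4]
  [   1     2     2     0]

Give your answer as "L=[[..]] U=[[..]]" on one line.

  R1 -= -2·R0 → [0,-1,1,-1]
  R2 -= -1·R0 → [0,-1,3,-2]
  R3 -= 1·R0 → [0,2,2,-2]
  R2 -= 1·R1 → [0,0,2,-1]
  R3 -= -2·R1 → [0,0,4,-4]
  R3 -= 2·R2 → [0,0,0,-2]

L=[[1,0,0,0],[-2,1,0,0],[-1,1,1,0],[1,-2,2,1]] U=[[1,0,0,2],[0,-1,1,-1],[0,0,2,-1],[0,0,0,-2]]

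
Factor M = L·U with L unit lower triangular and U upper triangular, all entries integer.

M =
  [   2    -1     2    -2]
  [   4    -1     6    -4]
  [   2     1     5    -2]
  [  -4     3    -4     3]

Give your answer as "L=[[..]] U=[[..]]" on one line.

L=[[1,0,0,0],[2,1,0,0],[1,2,1,0],[-2,1,2,1]] U=[[2,-1,2,-2],[0,1,2,0],[0,0,-1,0],[0,0,0,-1]]

  R1 -= 2·R0 → [0,1,2,0]
  R2 -= 1·R0 → [0,2,3,0]
  R3 -= -2·R0 → [0,1,0,-1]
  R2 -= 2·R1 → [0,0,-1,0]
  R3 -= 1·R1 → [0,0,-2,-1]
  R3 -= 2·R2 → [0,0,0,-1]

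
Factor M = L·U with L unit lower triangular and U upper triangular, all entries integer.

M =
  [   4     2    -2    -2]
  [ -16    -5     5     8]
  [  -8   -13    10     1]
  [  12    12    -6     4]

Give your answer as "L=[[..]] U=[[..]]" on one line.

L=[[1,0,0,0],[-4,1,0,0],[-2,-3,1,0],[3,2,-2,1]] U=[[4,2,-2,-2],[0,3,-3,0],[0,0,-3,-3],[0,0,0,4]]

  row1 -= -4·row0 → [0,3,-3,0]
  row2 -= -2·row0 → [0,-9,6,-3]
  row3 -= 3·row0 → [0,6,0,10]
  row2 -= -3·row1 → [0,0,-3,-3]
  row3 -= 2·row1 → [0,0,6,10]
  row3 -= -2·row2 → [0,0,0,4]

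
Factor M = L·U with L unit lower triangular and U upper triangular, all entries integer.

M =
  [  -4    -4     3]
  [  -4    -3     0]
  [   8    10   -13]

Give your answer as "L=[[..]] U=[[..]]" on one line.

L=[[1,0,0],[1,1,0],[-2,2,1]] U=[[-4,-4,3],[0,1,-3],[0,0,-1]]

  row1 -= 1·row0 → [0,1,-3]
  row2 -= -2·row0 → [0,2,-7]
  row2 -= 2·row1 → [0,0,-1]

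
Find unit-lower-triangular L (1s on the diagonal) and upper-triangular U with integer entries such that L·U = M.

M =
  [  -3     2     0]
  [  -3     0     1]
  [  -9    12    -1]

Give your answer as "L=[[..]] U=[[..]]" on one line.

  row1 -= 1·row0 → [0,-2,1]
  row2 -= 3·row0 → [0,6,-1]
  row2 -= -3·row1 → [0,0,2]

L=[[1,0,0],[1,1,0],[3,-3,1]] U=[[-3,2,0],[0,-2,1],[0,0,2]]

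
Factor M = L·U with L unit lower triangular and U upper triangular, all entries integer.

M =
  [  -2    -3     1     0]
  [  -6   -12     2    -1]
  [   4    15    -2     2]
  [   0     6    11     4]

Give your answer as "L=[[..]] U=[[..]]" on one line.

  r1 -= 3·r0 → [0,-3,-1,-1]
  r2 -= -2·r0 → [0,9,0,2]
  r3 -= 0·r0 → [0,6,11,4]
  r2 -= -3·r1 → [0,0,-3,-1]
  r3 -= -2·r1 → [0,0,9,2]
  r3 -= -3·r2 → [0,0,0,-1]

L=[[1,0,0,0],[3,1,0,0],[-2,-3,1,0],[0,-2,-3,1]] U=[[-2,-3,1,0],[0,-3,-1,-1],[0,0,-3,-1],[0,0,0,-1]]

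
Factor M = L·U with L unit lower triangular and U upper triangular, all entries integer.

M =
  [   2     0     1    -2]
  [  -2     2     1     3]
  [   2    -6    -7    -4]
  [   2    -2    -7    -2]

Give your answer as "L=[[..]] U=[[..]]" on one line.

  row1 -= -1·row0 → [0,2,2,1]
  row2 -= 1·row0 → [0,-6,-8,-2]
  row3 -= 1·row0 → [0,-2,-8,0]
  row2 -= -3·row1 → [0,0,-2,1]
  row3 -= -1·row1 → [0,0,-6,1]
  row3 -= 3·row2 → [0,0,0,-2]

L=[[1,0,0,0],[-1,1,0,0],[1,-3,1,0],[1,-1,3,1]] U=[[2,0,1,-2],[0,2,2,1],[0,0,-2,1],[0,0,0,-2]]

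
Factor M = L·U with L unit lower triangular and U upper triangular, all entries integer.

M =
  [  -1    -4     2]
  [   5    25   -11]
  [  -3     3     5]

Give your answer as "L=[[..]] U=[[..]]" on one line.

  r1 -= -5·r0 → [0,5,-1]
  r2 -= 3·r0 → [0,15,-1]
  r2 -= 3·r1 → [0,0,2]

L=[[1,0,0],[-5,1,0],[3,3,1]] U=[[-1,-4,2],[0,5,-1],[0,0,2]]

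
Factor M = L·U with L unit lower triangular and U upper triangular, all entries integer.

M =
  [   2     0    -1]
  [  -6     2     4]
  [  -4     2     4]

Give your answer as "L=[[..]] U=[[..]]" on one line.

  row1 -= -3·row0 → [0,2,1]
  row2 -= -2·row0 → [0,2,2]
  row2 -= 1·row1 → [0,0,1]

L=[[1,0,0],[-3,1,0],[-2,1,1]] U=[[2,0,-1],[0,2,1],[0,0,1]]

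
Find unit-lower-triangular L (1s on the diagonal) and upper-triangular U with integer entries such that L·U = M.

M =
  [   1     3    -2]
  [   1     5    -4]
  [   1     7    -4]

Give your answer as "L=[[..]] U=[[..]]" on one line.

L=[[1,0,0],[1,1,0],[1,2,1]] U=[[1,3,-2],[0,2,-2],[0,0,2]]

  row1 -= 1·row0 → [0,2,-2]
  row2 -= 1·row0 → [0,4,-2]
  row2 -= 2·row1 → [0,0,2]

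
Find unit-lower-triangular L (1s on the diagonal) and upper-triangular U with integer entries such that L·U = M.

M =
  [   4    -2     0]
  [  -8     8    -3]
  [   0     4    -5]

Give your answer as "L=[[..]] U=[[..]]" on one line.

L=[[1,0,0],[-2,1,0],[0,1,1]] U=[[4,-2,0],[0,4,-3],[0,0,-2]]

  r1 -= -2·r0 → [0,4,-3]
  r2 -= 0·r0 → [0,4,-5]
  r2 -= 1·r1 → [0,0,-2]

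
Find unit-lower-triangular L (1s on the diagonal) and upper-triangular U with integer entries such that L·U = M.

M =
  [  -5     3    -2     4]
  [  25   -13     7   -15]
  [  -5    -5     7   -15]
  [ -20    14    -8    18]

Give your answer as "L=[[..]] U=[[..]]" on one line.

L=[[1,0,0,0],[-5,1,0,0],[1,-4,1,0],[4,1,-1,1]] U=[[-5,3,-2,4],[0,2,-3,5],[0,0,-3,1],[0,0,0,-2]]

  r1 -= -5·r0 → [0,2,-3,5]
  r2 -= 1·r0 → [0,-8,9,-19]
  r3 -= 4·r0 → [0,2,0,2]
  r2 -= -4·r1 → [0,0,-3,1]
  r3 -= 1·r1 → [0,0,3,-3]
  r3 -= -1·r2 → [0,0,0,-2]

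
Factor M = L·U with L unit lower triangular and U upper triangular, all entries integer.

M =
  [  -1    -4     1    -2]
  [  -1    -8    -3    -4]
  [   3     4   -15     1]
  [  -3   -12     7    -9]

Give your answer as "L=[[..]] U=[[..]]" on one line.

L=[[1,0,0,0],[1,1,0,0],[-3,2,1,0],[3,0,-1,1]] U=[[-1,-4,1,-2],[0,-4,-4,-2],[0,0,-4,-1],[0,0,0,-4]]

  r1 -= 1·r0 → [0,-4,-4,-2]
  r2 -= -3·r0 → [0,-8,-12,-5]
  r3 -= 3·r0 → [0,0,4,-3]
  r2 -= 2·r1 → [0,0,-4,-1]
  r3 -= 0·r1 → [0,0,4,-3]
  r3 -= -1·r2 → [0,0,0,-4]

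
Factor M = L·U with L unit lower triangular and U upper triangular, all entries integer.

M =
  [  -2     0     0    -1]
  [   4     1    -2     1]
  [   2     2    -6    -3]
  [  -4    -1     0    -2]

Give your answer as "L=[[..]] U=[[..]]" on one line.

L=[[1,0,0,0],[-2,1,0,0],[-1,2,1,0],[2,-1,1,1]] U=[[-2,0,0,-1],[0,1,-2,-1],[0,0,-2,-2],[0,0,0,1]]

  r1 -= -2·r0 → [0,1,-2,-1]
  r2 -= -1·r0 → [0,2,-6,-4]
  r3 -= 2·r0 → [0,-1,0,0]
  r2 -= 2·r1 → [0,0,-2,-2]
  r3 -= -1·r1 → [0,0,-2,-1]
  r3 -= 1·r2 → [0,0,0,1]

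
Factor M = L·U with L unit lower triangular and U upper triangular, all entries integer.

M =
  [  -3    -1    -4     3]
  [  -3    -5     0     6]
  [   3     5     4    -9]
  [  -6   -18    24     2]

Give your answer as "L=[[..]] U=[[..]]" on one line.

  R1 -= 1·R0 → [0,-4,4,3]
  R2 -= -1·R0 → [0,4,0,-6]
  R3 -= 2·R0 → [0,-16,32,-4]
  R2 -= -1·R1 → [0,0,4,-3]
  R3 -= 4·R1 → [0,0,16,-16]
  R3 -= 4·R2 → [0,0,0,-4]

L=[[1,0,0,0],[1,1,0,0],[-1,-1,1,0],[2,4,4,1]] U=[[-3,-1,-4,3],[0,-4,4,3],[0,0,4,-3],[0,0,0,-4]]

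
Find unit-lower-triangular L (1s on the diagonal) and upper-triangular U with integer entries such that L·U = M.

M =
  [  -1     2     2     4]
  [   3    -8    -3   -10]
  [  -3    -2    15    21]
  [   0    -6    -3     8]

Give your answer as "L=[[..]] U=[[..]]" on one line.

L=[[1,0,0,0],[-3,1,0,0],[3,4,1,0],[0,3,4,1]] U=[[-1,2,2,4],[0,-2,3,2],[0,0,-3,1],[0,0,0,-2]]

  r1 -= -3·r0 → [0,-2,3,2]
  r2 -= 3·r0 → [0,-8,9,9]
  r3 -= 0·r0 → [0,-6,-3,8]
  r2 -= 4·r1 → [0,0,-3,1]
  r3 -= 3·r1 → [0,0,-12,2]
  r3 -= 4·r2 → [0,0,0,-2]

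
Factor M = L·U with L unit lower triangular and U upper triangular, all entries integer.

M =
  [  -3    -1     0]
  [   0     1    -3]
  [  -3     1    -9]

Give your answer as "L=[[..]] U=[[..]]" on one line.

  r1 -= 0·r0 → [0,1,-3]
  r2 -= 1·r0 → [0,2,-9]
  r2 -= 2·r1 → [0,0,-3]

L=[[1,0,0],[0,1,0],[1,2,1]] U=[[-3,-1,0],[0,1,-3],[0,0,-3]]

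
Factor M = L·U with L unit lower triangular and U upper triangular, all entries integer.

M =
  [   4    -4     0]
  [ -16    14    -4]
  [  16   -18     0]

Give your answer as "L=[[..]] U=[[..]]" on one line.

L=[[1,0,0],[-4,1,0],[4,1,1]] U=[[4,-4,0],[0,-2,-4],[0,0,4]]

  row1 -= -4·row0 → [0,-2,-4]
  row2 -= 4·row0 → [0,-2,0]
  row2 -= 1·row1 → [0,0,4]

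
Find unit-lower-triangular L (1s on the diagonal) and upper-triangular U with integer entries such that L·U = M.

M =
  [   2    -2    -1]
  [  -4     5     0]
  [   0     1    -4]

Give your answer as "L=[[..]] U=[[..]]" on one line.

L=[[1,0,0],[-2,1,0],[0,1,1]] U=[[2,-2,-1],[0,1,-2],[0,0,-2]]

  row1 -= -2·row0 → [0,1,-2]
  row2 -= 0·row0 → [0,1,-4]
  row2 -= 1·row1 → [0,0,-2]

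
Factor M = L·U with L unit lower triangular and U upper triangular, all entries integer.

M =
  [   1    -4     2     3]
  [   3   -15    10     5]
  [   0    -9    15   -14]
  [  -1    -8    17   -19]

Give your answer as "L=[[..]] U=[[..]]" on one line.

L=[[1,0,0,0],[3,1,0,0],[0,3,1,0],[-1,4,1,1]] U=[[1,-4,2,3],[0,-3,4,-4],[0,0,3,-2],[0,0,0,2]]

  r1 -= 3·r0 → [0,-3,4,-4]
  r2 -= 0·r0 → [0,-9,15,-14]
  r3 -= -1·r0 → [0,-12,19,-16]
  r2 -= 3·r1 → [0,0,3,-2]
  r3 -= 4·r1 → [0,0,3,0]
  r3 -= 1·r2 → [0,0,0,2]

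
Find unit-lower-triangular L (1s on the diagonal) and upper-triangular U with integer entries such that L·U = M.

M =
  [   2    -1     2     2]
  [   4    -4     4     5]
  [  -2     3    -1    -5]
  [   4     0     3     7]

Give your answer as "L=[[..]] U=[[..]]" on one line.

  row1 -= 2·row0 → [0,-2,0,1]
  row2 -= -1·row0 → [0,2,1,-3]
  row3 -= 2·row0 → [0,2,-1,3]
  row2 -= -1·row1 → [0,0,1,-2]
  row3 -= -1·row1 → [0,0,-1,4]
  row3 -= -1·row2 → [0,0,0,2]

L=[[1,0,0,0],[2,1,0,0],[-1,-1,1,0],[2,-1,-1,1]] U=[[2,-1,2,2],[0,-2,0,1],[0,0,1,-2],[0,0,0,2]]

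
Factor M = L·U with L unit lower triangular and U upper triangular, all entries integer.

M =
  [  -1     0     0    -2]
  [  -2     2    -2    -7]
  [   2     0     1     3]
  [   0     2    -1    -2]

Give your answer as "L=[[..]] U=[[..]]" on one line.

L=[[1,0,0,0],[2,1,0,0],[-2,0,1,0],[0,1,1,1]] U=[[-1,0,0,-2],[0,2,-2,-3],[0,0,1,-1],[0,0,0,2]]

  R1 -= 2·R0 → [0,2,-2,-3]
  R2 -= -2·R0 → [0,0,1,-1]
  R3 -= 0·R0 → [0,2,-1,-2]
  R2 -= 0·R1 → [0,0,1,-1]
  R3 -= 1·R1 → [0,0,1,1]
  R3 -= 1·R2 → [0,0,0,2]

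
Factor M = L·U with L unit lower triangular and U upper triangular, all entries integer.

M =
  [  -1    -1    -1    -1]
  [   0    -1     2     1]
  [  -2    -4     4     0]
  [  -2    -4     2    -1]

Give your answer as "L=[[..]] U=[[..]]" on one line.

  R1 -= 0·R0 → [0,-1,2,1]
  R2 -= 2·R0 → [0,-2,6,2]
  R3 -= 2·R0 → [0,-2,4,1]
  R2 -= 2·R1 → [0,0,2,0]
  R3 -= 2·R1 → [0,0,0,-1]
  R3 -= 0·R2 → [0,0,0,-1]

L=[[1,0,0,0],[0,1,0,0],[2,2,1,0],[2,2,0,1]] U=[[-1,-1,-1,-1],[0,-1,2,1],[0,0,2,0],[0,0,0,-1]]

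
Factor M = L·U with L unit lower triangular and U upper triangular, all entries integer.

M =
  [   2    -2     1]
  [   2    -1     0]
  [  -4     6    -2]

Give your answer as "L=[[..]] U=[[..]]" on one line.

L=[[1,0,0],[1,1,0],[-2,2,1]] U=[[2,-2,1],[0,1,-1],[0,0,2]]

  row1 -= 1·row0 → [0,1,-1]
  row2 -= -2·row0 → [0,2,0]
  row2 -= 2·row1 → [0,0,2]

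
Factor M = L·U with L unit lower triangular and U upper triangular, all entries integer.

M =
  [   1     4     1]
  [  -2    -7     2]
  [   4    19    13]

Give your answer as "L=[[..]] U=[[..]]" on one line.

  row1 -= -2·row0 → [0,1,4]
  row2 -= 4·row0 → [0,3,9]
  row2 -= 3·row1 → [0,0,-3]

L=[[1,0,0],[-2,1,0],[4,3,1]] U=[[1,4,1],[0,1,4],[0,0,-3]]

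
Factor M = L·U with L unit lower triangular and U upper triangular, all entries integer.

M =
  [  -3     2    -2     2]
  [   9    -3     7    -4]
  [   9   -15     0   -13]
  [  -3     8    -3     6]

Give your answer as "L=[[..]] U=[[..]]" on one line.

L=[[1,0,0,0],[-3,1,0,0],[-3,-3,1,0],[1,2,1,1]] U=[[-3,2,-2,2],[0,3,1,2],[0,0,-3,-1],[0,0,0,1]]

  R1 -= -3·R0 → [0,3,1,2]
  R2 -= -3·R0 → [0,-9,-6,-7]
  R3 -= 1·R0 → [0,6,-1,4]
  R2 -= -3·R1 → [0,0,-3,-1]
  R3 -= 2·R1 → [0,0,-3,0]
  R3 -= 1·R2 → [0,0,0,1]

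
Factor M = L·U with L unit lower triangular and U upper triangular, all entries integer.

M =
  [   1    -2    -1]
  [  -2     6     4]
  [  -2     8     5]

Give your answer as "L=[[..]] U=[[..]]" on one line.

L=[[1,0,0],[-2,1,0],[-2,2,1]] U=[[1,-2,-1],[0,2,2],[0,0,-1]]

  R1 -= -2·R0 → [0,2,2]
  R2 -= -2·R0 → [0,4,3]
  R2 -= 2·R1 → [0,0,-1]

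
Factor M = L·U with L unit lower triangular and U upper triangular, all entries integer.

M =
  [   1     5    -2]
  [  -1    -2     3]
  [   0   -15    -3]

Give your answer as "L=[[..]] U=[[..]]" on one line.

  row1 -= -1·row0 → [0,3,1]
  row2 -= 0·row0 → [0,-15,-3]
  row2 -= -5·row1 → [0,0,2]

L=[[1,0,0],[-1,1,0],[0,-5,1]] U=[[1,5,-2],[0,3,1],[0,0,2]]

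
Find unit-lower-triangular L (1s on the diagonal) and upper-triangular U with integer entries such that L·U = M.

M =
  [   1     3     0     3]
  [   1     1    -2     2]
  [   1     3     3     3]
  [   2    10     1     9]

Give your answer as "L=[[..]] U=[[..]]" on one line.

  R1 -= 1·R0 → [0,-2,-2,-1]
  R2 -= 1·R0 → [0,0,3,0]
  R3 -= 2·R0 → [0,4,1,3]
  R2 -= 0·R1 → [0,0,3,0]
  R3 -= -2·R1 → [0,0,-3,1]
  R3 -= -1·R2 → [0,0,0,1]

L=[[1,0,0,0],[1,1,0,0],[1,0,1,0],[2,-2,-1,1]] U=[[1,3,0,3],[0,-2,-2,-1],[0,0,3,0],[0,0,0,1]]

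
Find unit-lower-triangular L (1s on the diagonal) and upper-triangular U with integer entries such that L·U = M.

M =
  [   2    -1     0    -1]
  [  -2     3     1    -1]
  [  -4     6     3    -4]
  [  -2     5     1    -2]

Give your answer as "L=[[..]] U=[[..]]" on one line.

  r1 -= -1·r0 → [0,2,1,-2]
  r2 -= -2·r0 → [0,4,3,-6]
  r3 -= -1·r0 → [0,4,1,-3]
  r2 -= 2·r1 → [0,0,1,-2]
  r3 -= 2·r1 → [0,0,-1,1]
  r3 -= -1·r2 → [0,0,0,-1]

L=[[1,0,0,0],[-1,1,0,0],[-2,2,1,0],[-1,2,-1,1]] U=[[2,-1,0,-1],[0,2,1,-2],[0,0,1,-2],[0,0,0,-1]]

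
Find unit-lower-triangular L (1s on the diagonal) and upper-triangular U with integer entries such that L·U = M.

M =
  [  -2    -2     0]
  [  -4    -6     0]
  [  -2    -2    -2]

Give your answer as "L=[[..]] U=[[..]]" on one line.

L=[[1,0,0],[2,1,0],[1,0,1]] U=[[-2,-2,0],[0,-2,0],[0,0,-2]]

  R1 -= 2·R0 → [0,-2,0]
  R2 -= 1·R0 → [0,0,-2]
  R2 -= 0·R1 → [0,0,-2]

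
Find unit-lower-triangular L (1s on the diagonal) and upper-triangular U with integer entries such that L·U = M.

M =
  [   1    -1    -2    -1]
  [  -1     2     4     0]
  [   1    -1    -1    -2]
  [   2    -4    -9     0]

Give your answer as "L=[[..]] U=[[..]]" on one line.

L=[[1,0,0,0],[-1,1,0,0],[1,0,1,0],[2,-2,-1,1]] U=[[1,-1,-2,-1],[0,1,2,-1],[0,0,1,-1],[0,0,0,-1]]

  r1 -= -1·r0 → [0,1,2,-1]
  r2 -= 1·r0 → [0,0,1,-1]
  r3 -= 2·r0 → [0,-2,-5,2]
  r2 -= 0·r1 → [0,0,1,-1]
  r3 -= -2·r1 → [0,0,-1,0]
  r3 -= -1·r2 → [0,0,0,-1]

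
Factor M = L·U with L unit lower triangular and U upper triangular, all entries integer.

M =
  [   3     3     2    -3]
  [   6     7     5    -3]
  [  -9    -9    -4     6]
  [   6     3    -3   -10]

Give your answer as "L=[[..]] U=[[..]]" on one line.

  row1 -= 2·row0 → [0,1,1,3]
  row2 -= -3·row0 → [0,0,2,-3]
  row3 -= 2·row0 → [0,-3,-7,-4]
  row2 -= 0·row1 → [0,0,2,-3]
  row3 -= -3·row1 → [0,0,-4,5]
  row3 -= -2·row2 → [0,0,0,-1]

L=[[1,0,0,0],[2,1,0,0],[-3,0,1,0],[2,-3,-2,1]] U=[[3,3,2,-3],[0,1,1,3],[0,0,2,-3],[0,0,0,-1]]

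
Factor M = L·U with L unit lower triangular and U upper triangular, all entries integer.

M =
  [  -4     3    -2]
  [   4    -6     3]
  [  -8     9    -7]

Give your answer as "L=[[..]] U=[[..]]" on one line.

L=[[1,0,0],[-1,1,0],[2,-1,1]] U=[[-4,3,-2],[0,-3,1],[0,0,-2]]

  row1 -= -1·row0 → [0,-3,1]
  row2 -= 2·row0 → [0,3,-3]
  row2 -= -1·row1 → [0,0,-2]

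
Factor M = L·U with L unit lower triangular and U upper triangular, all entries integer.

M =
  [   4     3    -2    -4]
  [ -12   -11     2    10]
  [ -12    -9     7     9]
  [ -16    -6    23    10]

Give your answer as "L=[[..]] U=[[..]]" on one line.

  R1 -= -3·R0 → [0,-2,-4,-2]
  R2 -= -3·R0 → [0,0,1,-3]
  R3 -= -4·R0 → [0,6,15,-6]
  R2 -= 0·R1 → [0,0,1,-3]
  R3 -= -3·R1 → [0,0,3,-12]
  R3 -= 3·R2 → [0,0,0,-3]

L=[[1,0,0,0],[-3,1,0,0],[-3,0,1,0],[-4,-3,3,1]] U=[[4,3,-2,-4],[0,-2,-4,-2],[0,0,1,-3],[0,0,0,-3]]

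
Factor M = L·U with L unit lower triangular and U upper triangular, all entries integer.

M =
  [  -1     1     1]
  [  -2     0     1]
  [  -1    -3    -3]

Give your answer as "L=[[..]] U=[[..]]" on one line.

  r1 -= 2·r0 → [0,-2,-1]
  r2 -= 1·r0 → [0,-4,-4]
  r2 -= 2·r1 → [0,0,-2]

L=[[1,0,0],[2,1,0],[1,2,1]] U=[[-1,1,1],[0,-2,-1],[0,0,-2]]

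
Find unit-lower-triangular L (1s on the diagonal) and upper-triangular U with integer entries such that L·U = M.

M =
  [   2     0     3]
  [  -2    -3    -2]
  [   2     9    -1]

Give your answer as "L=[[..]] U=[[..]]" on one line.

L=[[1,0,0],[-1,1,0],[1,-3,1]] U=[[2,0,3],[0,-3,1],[0,0,-1]]

  row1 -= -1·row0 → [0,-3,1]
  row2 -= 1·row0 → [0,9,-4]
  row2 -= -3·row1 → [0,0,-1]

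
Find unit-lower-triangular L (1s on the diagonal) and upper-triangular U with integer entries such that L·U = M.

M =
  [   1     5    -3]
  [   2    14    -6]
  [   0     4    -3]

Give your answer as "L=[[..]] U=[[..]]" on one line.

L=[[1,0,0],[2,1,0],[0,1,1]] U=[[1,5,-3],[0,4,0],[0,0,-3]]

  R1 -= 2·R0 → [0,4,0]
  R2 -= 0·R0 → [0,4,-3]
  R2 -= 1·R1 → [0,0,-3]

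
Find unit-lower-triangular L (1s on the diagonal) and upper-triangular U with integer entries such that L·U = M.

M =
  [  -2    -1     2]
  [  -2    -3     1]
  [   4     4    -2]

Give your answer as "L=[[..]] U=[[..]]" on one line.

  r1 -= 1·r0 → [0,-2,-1]
  r2 -= -2·r0 → [0,2,2]
  r2 -= -1·r1 → [0,0,1]

L=[[1,0,0],[1,1,0],[-2,-1,1]] U=[[-2,-1,2],[0,-2,-1],[0,0,1]]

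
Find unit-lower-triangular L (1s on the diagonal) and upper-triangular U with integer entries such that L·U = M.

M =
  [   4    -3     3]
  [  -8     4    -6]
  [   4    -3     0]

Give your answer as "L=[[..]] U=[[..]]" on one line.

  R1 -= -2·R0 → [0,-2,0]
  R2 -= 1·R0 → [0,0,-3]
  R2 -= 0·R1 → [0,0,-3]

L=[[1,0,0],[-2,1,0],[1,0,1]] U=[[4,-3,3],[0,-2,0],[0,0,-3]]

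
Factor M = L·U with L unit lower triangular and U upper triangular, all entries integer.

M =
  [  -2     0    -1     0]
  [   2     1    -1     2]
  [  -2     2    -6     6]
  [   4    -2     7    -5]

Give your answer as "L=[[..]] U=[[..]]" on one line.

  row1 -= -1·row0 → [0,1,-2,2]
  row2 -= 1·row0 → [0,2,-5,6]
  row3 -= -2·row0 → [0,-2,5,-5]
  row2 -= 2·row1 → [0,0,-1,2]
  row3 -= -2·row1 → [0,0,1,-1]
  row3 -= -1·row2 → [0,0,0,1]

L=[[1,0,0,0],[-1,1,0,0],[1,2,1,0],[-2,-2,-1,1]] U=[[-2,0,-1,0],[0,1,-2,2],[0,0,-1,2],[0,0,0,1]]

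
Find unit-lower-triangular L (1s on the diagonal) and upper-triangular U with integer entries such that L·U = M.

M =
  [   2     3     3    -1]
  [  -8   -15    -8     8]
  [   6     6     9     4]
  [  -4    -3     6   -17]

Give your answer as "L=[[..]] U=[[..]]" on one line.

L=[[1,0,0,0],[-4,1,0,0],[3,1,1,0],[-2,-1,-4,1]] U=[[2,3,3,-1],[0,-3,4,4],[0,0,-4,3],[0,0,0,-3]]

  row1 -= -4·row0 → [0,-3,4,4]
  row2 -= 3·row0 → [0,-3,0,7]
  row3 -= -2·row0 → [0,3,12,-19]
  row2 -= 1·row1 → [0,0,-4,3]
  row3 -= -1·row1 → [0,0,16,-15]
  row3 -= -4·row2 → [0,0,0,-3]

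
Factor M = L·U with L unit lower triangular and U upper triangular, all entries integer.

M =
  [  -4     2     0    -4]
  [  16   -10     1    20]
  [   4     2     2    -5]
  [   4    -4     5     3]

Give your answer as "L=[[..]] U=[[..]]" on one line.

L=[[1,0,0,0],[-4,1,0,0],[-1,-2,1,0],[-1,1,1,1]] U=[[-4,2,0,-4],[0,-2,1,4],[0,0,4,-1],[0,0,0,-4]]

  R1 -= -4·R0 → [0,-2,1,4]
  R2 -= -1·R0 → [0,4,2,-9]
  R3 -= -1·R0 → [0,-2,5,-1]
  R2 -= -2·R1 → [0,0,4,-1]
  R3 -= 1·R1 → [0,0,4,-5]
  R3 -= 1·R2 → [0,0,0,-4]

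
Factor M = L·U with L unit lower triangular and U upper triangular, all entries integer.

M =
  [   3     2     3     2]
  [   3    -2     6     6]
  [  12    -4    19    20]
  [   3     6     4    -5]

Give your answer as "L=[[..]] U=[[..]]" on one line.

L=[[1,0,0,0],[1,1,0,0],[4,3,1,0],[1,-1,-2,1]] U=[[3,2,3,2],[0,-4,3,4],[0,0,-2,0],[0,0,0,-3]]

  r1 -= 1·r0 → [0,-4,3,4]
  r2 -= 4·r0 → [0,-12,7,12]
  r3 -= 1·r0 → [0,4,1,-7]
  r2 -= 3·r1 → [0,0,-2,0]
  r3 -= -1·r1 → [0,0,4,-3]
  r3 -= -2·r2 → [0,0,0,-3]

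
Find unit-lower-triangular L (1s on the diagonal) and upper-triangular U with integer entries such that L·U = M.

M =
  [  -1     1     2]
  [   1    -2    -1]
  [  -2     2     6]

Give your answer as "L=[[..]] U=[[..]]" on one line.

L=[[1,0,0],[-1,1,0],[2,0,1]] U=[[-1,1,2],[0,-1,1],[0,0,2]]

  R1 -= -1·R0 → [0,-1,1]
  R2 -= 2·R0 → [0,0,2]
  R2 -= 0·R1 → [0,0,2]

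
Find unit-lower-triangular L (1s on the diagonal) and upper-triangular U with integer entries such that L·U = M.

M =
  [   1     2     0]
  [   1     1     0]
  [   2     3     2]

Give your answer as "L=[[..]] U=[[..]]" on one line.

  R1 -= 1·R0 → [0,-1,0]
  R2 -= 2·R0 → [0,-1,2]
  R2 -= 1·R1 → [0,0,2]

L=[[1,0,0],[1,1,0],[2,1,1]] U=[[1,2,0],[0,-1,0],[0,0,2]]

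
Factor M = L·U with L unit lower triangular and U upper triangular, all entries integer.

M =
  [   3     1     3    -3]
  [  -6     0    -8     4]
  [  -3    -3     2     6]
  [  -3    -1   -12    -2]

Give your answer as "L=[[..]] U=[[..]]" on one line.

  r1 -= -2·r0 → [0,2,-2,-2]
  r2 -= -1·r0 → [0,-2,5,3]
  r3 -= -1·r0 → [0,0,-9,-5]
  r2 -= -1·r1 → [0,0,3,1]
  r3 -= 0·r1 → [0,0,-9,-5]
  r3 -= -3·r2 → [0,0,0,-2]

L=[[1,0,0,0],[-2,1,0,0],[-1,-1,1,0],[-1,0,-3,1]] U=[[3,1,3,-3],[0,2,-2,-2],[0,0,3,1],[0,0,0,-2]]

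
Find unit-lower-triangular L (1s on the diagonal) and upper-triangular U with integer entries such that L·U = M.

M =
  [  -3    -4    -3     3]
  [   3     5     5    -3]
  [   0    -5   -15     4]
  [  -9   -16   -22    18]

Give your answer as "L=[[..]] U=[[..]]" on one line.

  r1 -= -1·r0 → [0,1,2,0]
  r2 -= 0·r0 → [0,-5,-15,4]
  r3 -= 3·r0 → [0,-4,-13,9]
  r2 -= -5·r1 → [0,0,-5,4]
  r3 -= -4·r1 → [0,0,-5,9]
  r3 -= 1·r2 → [0,0,0,5]

L=[[1,0,0,0],[-1,1,0,0],[0,-5,1,0],[3,-4,1,1]] U=[[-3,-4,-3,3],[0,1,2,0],[0,0,-5,4],[0,0,0,5]]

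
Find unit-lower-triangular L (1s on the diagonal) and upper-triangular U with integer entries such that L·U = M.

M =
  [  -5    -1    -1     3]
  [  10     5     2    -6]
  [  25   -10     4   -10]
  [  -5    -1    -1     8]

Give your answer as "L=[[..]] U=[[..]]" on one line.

L=[[1,0,0,0],[-2,1,0,0],[-5,-5,1,0],[1,0,0,1]] U=[[-5,-1,-1,3],[0,3,0,0],[0,0,-1,5],[0,0,0,5]]

  R1 -= -2·R0 → [0,3,0,0]
  R2 -= -5·R0 → [0,-15,-1,5]
  R3 -= 1·R0 → [0,0,0,5]
  R2 -= -5·R1 → [0,0,-1,5]
  R3 -= 0·R1 → [0,0,0,5]
  R3 -= 0·R2 → [0,0,0,5]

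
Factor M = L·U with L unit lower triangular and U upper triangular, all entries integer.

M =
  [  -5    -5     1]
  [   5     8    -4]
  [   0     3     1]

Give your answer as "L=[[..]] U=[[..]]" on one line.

  R1 -= -1·R0 → [0,3,-3]
  R2 -= 0·R0 → [0,3,1]
  R2 -= 1·R1 → [0,0,4]

L=[[1,0,0],[-1,1,0],[0,1,1]] U=[[-5,-5,1],[0,3,-3],[0,0,4]]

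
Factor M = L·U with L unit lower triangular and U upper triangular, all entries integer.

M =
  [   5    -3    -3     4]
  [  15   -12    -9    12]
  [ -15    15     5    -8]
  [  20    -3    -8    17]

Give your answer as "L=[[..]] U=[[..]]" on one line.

  R1 -= 3·R0 → [0,-3,0,0]
  R2 -= -3·R0 → [0,6,-4,4]
  R3 -= 4·R0 → [0,9,4,1]
  R2 -= -2·R1 → [0,0,-4,4]
  R3 -= -3·R1 → [0,0,4,1]
  R3 -= -1·R2 → [0,0,0,5]

L=[[1,0,0,0],[3,1,0,0],[-3,-2,1,0],[4,-3,-1,1]] U=[[5,-3,-3,4],[0,-3,0,0],[0,0,-4,4],[0,0,0,5]]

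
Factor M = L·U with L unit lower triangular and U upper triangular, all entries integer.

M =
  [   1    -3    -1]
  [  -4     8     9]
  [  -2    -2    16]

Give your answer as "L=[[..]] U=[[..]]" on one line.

  r1 -= -4·r0 → [0,-4,5]
  r2 -= -2·r0 → [0,-8,14]
  r2 -= 2·r1 → [0,0,4]

L=[[1,0,0],[-4,1,0],[-2,2,1]] U=[[1,-3,-1],[0,-4,5],[0,0,4]]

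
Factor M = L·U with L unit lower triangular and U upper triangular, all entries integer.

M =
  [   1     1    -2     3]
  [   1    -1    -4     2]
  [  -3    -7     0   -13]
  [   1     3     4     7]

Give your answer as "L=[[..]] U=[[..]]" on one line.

  R1 -= 1·R0 → [0,-2,-2,-1]
  R2 -= -3·R0 → [0,-4,-6,-4]
  R3 -= 1·R0 → [0,2,6,4]
  R2 -= 2·R1 → [0,0,-2,-2]
  R3 -= -1·R1 → [0,0,4,3]
  R3 -= -2·R2 → [0,0,0,-1]

L=[[1,0,0,0],[1,1,0,0],[-3,2,1,0],[1,-1,-2,1]] U=[[1,1,-2,3],[0,-2,-2,-1],[0,0,-2,-2],[0,0,0,-1]]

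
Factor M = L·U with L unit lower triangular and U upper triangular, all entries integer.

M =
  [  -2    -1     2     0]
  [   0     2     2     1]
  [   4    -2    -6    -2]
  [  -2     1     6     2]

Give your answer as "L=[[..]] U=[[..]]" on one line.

  r1 -= 0·r0 → [0,2,2,1]
  r2 -= -2·r0 → [0,-4,-2,-2]
  r3 -= 1·r0 → [0,2,4,2]
  r2 -= -2·r1 → [0,0,2,0]
  r3 -= 1·r1 → [0,0,2,1]
  r3 -= 1·r2 → [0,0,0,1]

L=[[1,0,0,0],[0,1,0,0],[-2,-2,1,0],[1,1,1,1]] U=[[-2,-1,2,0],[0,2,2,1],[0,0,2,0],[0,0,0,1]]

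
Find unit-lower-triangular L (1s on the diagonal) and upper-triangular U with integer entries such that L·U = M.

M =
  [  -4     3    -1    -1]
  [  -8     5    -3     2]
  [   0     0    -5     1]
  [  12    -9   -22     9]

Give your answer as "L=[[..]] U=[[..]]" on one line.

L=[[1,0,0,0],[2,1,0,0],[0,0,1,0],[-3,0,5,1]] U=[[-4,3,-1,-1],[0,-1,-1,4],[0,0,-5,1],[0,0,0,1]]

  row1 -= 2·row0 → [0,-1,-1,4]
  row2 -= 0·row0 → [0,0,-5,1]
  row3 -= -3·row0 → [0,0,-25,6]
  row2 -= 0·row1 → [0,0,-5,1]
  row3 -= 0·row1 → [0,0,-25,6]
  row3 -= 5·row2 → [0,0,0,1]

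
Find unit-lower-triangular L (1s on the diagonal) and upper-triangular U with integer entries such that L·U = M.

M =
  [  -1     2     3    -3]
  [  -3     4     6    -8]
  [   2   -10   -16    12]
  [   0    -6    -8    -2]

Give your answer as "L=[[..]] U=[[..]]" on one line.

  R1 -= 3·R0 → [0,-2,-3,1]
  R2 -= -2·R0 → [0,-6,-10,6]
  R3 -= 0·R0 → [0,-6,-8,-2]
  R2 -= 3·R1 → [0,0,-1,3]
  R3 -= 3·R1 → [0,0,1,-5]
  R3 -= -1·R2 → [0,0,0,-2]

L=[[1,0,0,0],[3,1,0,0],[-2,3,1,0],[0,3,-1,1]] U=[[-1,2,3,-3],[0,-2,-3,1],[0,0,-1,3],[0,0,0,-2]]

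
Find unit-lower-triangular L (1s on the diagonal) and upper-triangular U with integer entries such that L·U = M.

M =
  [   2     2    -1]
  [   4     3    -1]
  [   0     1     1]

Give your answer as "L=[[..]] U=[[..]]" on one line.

L=[[1,0,0],[2,1,0],[0,-1,1]] U=[[2,2,-1],[0,-1,1],[0,0,2]]

  r1 -= 2·r0 → [0,-1,1]
  r2 -= 0·r0 → [0,1,1]
  r2 -= -1·r1 → [0,0,2]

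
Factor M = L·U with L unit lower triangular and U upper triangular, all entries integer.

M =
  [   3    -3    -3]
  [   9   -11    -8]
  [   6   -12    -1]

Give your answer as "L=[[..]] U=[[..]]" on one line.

L=[[1,0,0],[3,1,0],[2,3,1]] U=[[3,-3,-3],[0,-2,1],[0,0,2]]

  R1 -= 3·R0 → [0,-2,1]
  R2 -= 2·R0 → [0,-6,5]
  R2 -= 3·R1 → [0,0,2]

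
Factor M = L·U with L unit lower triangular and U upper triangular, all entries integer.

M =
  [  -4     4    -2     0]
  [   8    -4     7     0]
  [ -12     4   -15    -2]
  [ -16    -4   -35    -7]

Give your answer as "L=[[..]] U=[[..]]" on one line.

  row1 -= -2·row0 → [0,4,3,0]
  row2 -= 3·row0 → [0,-8,-9,-2]
  row3 -= 4·row0 → [0,-20,-27,-7]
  row2 -= -2·row1 → [0,0,-3,-2]
  row3 -= -5·row1 → [0,0,-12,-7]
  row3 -= 4·row2 → [0,0,0,1]

L=[[1,0,0,0],[-2,1,0,0],[3,-2,1,0],[4,-5,4,1]] U=[[-4,4,-2,0],[0,4,3,0],[0,0,-3,-2],[0,0,0,1]]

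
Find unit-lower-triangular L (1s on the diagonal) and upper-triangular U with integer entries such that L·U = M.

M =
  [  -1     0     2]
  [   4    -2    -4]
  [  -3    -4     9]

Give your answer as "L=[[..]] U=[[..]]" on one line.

L=[[1,0,0],[-4,1,0],[3,2,1]] U=[[-1,0,2],[0,-2,4],[0,0,-5]]

  R1 -= -4·R0 → [0,-2,4]
  R2 -= 3·R0 → [0,-4,3]
  R2 -= 2·R1 → [0,0,-5]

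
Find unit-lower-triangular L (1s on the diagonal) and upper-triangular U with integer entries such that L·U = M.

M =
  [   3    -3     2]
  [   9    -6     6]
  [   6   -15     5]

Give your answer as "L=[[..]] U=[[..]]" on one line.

L=[[1,0,0],[3,1,0],[2,-3,1]] U=[[3,-3,2],[0,3,0],[0,0,1]]

  r1 -= 3·r0 → [0,3,0]
  r2 -= 2·r0 → [0,-9,1]
  r2 -= -3·r1 → [0,0,1]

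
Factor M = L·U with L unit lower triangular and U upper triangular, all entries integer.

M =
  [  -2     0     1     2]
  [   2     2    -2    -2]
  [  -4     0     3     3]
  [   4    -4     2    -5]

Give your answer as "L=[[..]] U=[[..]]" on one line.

  r1 -= -1·r0 → [0,2,-1,0]
  r2 -= 2·r0 → [0,0,1,-1]
  r3 -= -2·r0 → [0,-4,4,-1]
  r2 -= 0·r1 → [0,0,1,-1]
  r3 -= -2·r1 → [0,0,2,-1]
  r3 -= 2·r2 → [0,0,0,1]

L=[[1,0,0,0],[-1,1,0,0],[2,0,1,0],[-2,-2,2,1]] U=[[-2,0,1,2],[0,2,-1,0],[0,0,1,-1],[0,0,0,1]]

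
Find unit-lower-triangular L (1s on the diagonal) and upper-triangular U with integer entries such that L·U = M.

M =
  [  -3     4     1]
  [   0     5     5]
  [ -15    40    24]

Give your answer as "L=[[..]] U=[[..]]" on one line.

L=[[1,0,0],[0,1,0],[5,4,1]] U=[[-3,4,1],[0,5,5],[0,0,-1]]

  row1 -= 0·row0 → [0,5,5]
  row2 -= 5·row0 → [0,20,19]
  row2 -= 4·row1 → [0,0,-1]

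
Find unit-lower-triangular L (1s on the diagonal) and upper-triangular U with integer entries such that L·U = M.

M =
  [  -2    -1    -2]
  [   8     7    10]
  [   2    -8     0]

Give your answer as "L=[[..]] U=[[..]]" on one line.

L=[[1,0,0],[-4,1,0],[-1,-3,1]] U=[[-2,-1,-2],[0,3,2],[0,0,4]]

  R1 -= -4·R0 → [0,3,2]
  R2 -= -1·R0 → [0,-9,-2]
  R2 -= -3·R1 → [0,0,4]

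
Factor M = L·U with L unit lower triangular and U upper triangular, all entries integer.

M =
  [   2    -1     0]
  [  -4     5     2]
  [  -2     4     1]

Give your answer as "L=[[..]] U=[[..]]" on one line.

  R1 -= -2·R0 → [0,3,2]
  R2 -= -1·R0 → [0,3,1]
  R2 -= 1·R1 → [0,0,-1]

L=[[1,0,0],[-2,1,0],[-1,1,1]] U=[[2,-1,0],[0,3,2],[0,0,-1]]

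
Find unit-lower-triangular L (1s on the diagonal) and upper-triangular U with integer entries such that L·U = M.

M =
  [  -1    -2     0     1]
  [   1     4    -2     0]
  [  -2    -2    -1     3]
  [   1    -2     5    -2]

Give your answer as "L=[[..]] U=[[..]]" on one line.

  r1 -= -1·r0 → [0,2,-2,1]
  r2 -= 2·r0 → [0,2,-1,1]
  r3 -= -1·r0 → [0,-4,5,-1]
  r2 -= 1·r1 → [0,0,1,0]
  r3 -= -2·r1 → [0,0,1,1]
  r3 -= 1·r2 → [0,0,0,1]

L=[[1,0,0,0],[-1,1,0,0],[2,1,1,0],[-1,-2,1,1]] U=[[-1,-2,0,1],[0,2,-2,1],[0,0,1,0],[0,0,0,1]]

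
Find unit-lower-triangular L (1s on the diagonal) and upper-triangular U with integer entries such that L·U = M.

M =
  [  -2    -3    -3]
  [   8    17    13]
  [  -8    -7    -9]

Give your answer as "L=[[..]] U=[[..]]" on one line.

L=[[1,0,0],[-4,1,0],[4,1,1]] U=[[-2,-3,-3],[0,5,1],[0,0,2]]

  R1 -= -4·R0 → [0,5,1]
  R2 -= 4·R0 → [0,5,3]
  R2 -= 1·R1 → [0,0,2]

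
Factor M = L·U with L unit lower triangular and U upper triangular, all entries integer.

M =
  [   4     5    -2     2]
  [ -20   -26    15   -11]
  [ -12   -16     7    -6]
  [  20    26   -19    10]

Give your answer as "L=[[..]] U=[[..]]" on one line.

  r1 -= -5·r0 → [0,-1,5,-1]
  r2 -= -3·r0 → [0,-1,1,0]
  r3 -= 5·r0 → [0,1,-9,0]
  r2 -= 1·r1 → [0,0,-4,1]
  r3 -= -1·r1 → [0,0,-4,-1]
  r3 -= 1·r2 → [0,0,0,-2]

L=[[1,0,0,0],[-5,1,0,0],[-3,1,1,0],[5,-1,1,1]] U=[[4,5,-2,2],[0,-1,5,-1],[0,0,-4,1],[0,0,0,-2]]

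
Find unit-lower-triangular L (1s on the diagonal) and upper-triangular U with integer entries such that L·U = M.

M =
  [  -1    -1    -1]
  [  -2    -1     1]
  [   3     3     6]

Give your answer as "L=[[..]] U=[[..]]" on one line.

L=[[1,0,0],[2,1,0],[-3,0,1]] U=[[-1,-1,-1],[0,1,3],[0,0,3]]

  r1 -= 2·r0 → [0,1,3]
  r2 -= -3·r0 → [0,0,3]
  r2 -= 0·r1 → [0,0,3]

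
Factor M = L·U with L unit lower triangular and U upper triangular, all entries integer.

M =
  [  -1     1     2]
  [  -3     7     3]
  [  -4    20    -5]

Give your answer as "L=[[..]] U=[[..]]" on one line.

L=[[1,0,0],[3,1,0],[4,4,1]] U=[[-1,1,2],[0,4,-3],[0,0,-1]]

  R1 -= 3·R0 → [0,4,-3]
  R2 -= 4·R0 → [0,16,-13]
  R2 -= 4·R1 → [0,0,-1]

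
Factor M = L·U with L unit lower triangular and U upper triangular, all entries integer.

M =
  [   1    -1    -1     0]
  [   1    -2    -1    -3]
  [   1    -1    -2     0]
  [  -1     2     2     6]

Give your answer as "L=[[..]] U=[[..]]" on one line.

  R1 -= 1·R0 → [0,-1,0,-3]
  R2 -= 1·R0 → [0,0,-1,0]
  R3 -= -1·R0 → [0,1,1,6]
  R2 -= 0·R1 → [0,0,-1,0]
  R3 -= -1·R1 → [0,0,1,3]
  R3 -= -1·R2 → [0,0,0,3]

L=[[1,0,0,0],[1,1,0,0],[1,0,1,0],[-1,-1,-1,1]] U=[[1,-1,-1,0],[0,-1,0,-3],[0,0,-1,0],[0,0,0,3]]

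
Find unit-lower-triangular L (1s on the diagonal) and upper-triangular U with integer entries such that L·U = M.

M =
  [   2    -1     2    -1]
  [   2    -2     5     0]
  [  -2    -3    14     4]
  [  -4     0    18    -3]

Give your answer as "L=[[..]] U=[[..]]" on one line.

L=[[1,0,0,0],[1,1,0,0],[-1,4,1,0],[-2,2,4,1]] U=[[2,-1,2,-1],[0,-1,3,1],[0,0,4,-1],[0,0,0,-3]]

  row1 -= 1·row0 → [0,-1,3,1]
  row2 -= -1·row0 → [0,-4,16,3]
  row3 -= -2·row0 → [0,-2,22,-5]
  row2 -= 4·row1 → [0,0,4,-1]
  row3 -= 2·row1 → [0,0,16,-7]
  row3 -= 4·row2 → [0,0,0,-3]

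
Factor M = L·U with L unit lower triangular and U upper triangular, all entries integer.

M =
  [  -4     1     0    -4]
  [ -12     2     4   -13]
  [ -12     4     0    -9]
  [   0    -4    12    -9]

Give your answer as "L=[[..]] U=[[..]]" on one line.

L=[[1,0,0,0],[3,1,0,0],[3,-1,1,0],[0,4,-1,1]] U=[[-4,1,0,-4],[0,-1,4,-1],[0,0,4,2],[0,0,0,-3]]

  R1 -= 3·R0 → [0,-1,4,-1]
  R2 -= 3·R0 → [0,1,0,3]
  R3 -= 0·R0 → [0,-4,12,-9]
  R2 -= -1·R1 → [0,0,4,2]
  R3 -= 4·R1 → [0,0,-4,-5]
  R3 -= -1·R2 → [0,0,0,-3]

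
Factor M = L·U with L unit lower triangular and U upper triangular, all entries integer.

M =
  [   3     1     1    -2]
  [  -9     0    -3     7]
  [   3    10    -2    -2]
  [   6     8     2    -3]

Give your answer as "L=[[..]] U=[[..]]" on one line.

L=[[1,0,0,0],[-3,1,0,0],[1,3,1,0],[2,2,0,1]] U=[[3,1,1,-2],[0,3,0,1],[0,0,-3,-3],[0,0,0,-1]]

  R1 -= -3·R0 → [0,3,0,1]
  R2 -= 1·R0 → [0,9,-3,0]
  R3 -= 2·R0 → [0,6,0,1]
  R2 -= 3·R1 → [0,0,-3,-3]
  R3 -= 2·R1 → [0,0,0,-1]
  R3 -= 0·R2 → [0,0,0,-1]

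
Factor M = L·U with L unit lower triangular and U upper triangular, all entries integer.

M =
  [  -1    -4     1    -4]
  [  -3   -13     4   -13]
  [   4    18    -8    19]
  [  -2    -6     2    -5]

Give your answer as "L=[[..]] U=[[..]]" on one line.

  R1 -= 3·R0 → [0,-1,1,-1]
  R2 -= -4·R0 → [0,2,-4,3]
  R3 -= 2·R0 → [0,2,0,3]
  R2 -= -2·R1 → [0,0,-2,1]
  R3 -= -2·R1 → [0,0,2,1]
  R3 -= -1·R2 → [0,0,0,2]

L=[[1,0,0,0],[3,1,0,0],[-4,-2,1,0],[2,-2,-1,1]] U=[[-1,-4,1,-4],[0,-1,1,-1],[0,0,-2,1],[0,0,0,2]]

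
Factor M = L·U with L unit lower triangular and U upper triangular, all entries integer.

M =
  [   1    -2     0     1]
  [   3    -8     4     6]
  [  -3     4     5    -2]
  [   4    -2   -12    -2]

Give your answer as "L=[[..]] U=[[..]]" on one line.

  row1 -= 3·row0 → [0,-2,4,3]
  row2 -= -3·row0 → [0,-2,5,1]
  row3 -= 4·row0 → [0,6,-12,-6]
  row2 -= 1·row1 → [0,0,1,-2]
  row3 -= -3·row1 → [0,0,0,3]
  row3 -= 0·row2 → [0,0,0,3]

L=[[1,0,0,0],[3,1,0,0],[-3,1,1,0],[4,-3,0,1]] U=[[1,-2,0,1],[0,-2,4,3],[0,0,1,-2],[0,0,0,3]]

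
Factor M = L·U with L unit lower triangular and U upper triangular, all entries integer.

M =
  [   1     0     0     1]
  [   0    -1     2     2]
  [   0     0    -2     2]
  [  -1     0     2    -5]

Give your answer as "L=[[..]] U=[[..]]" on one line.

  r1 -= 0·r0 → [0,-1,2,2]
  r2 -= 0·r0 → [0,0,-2,2]
  r3 -= -1·r0 → [0,0,2,-4]
  r2 -= 0·r1 → [0,0,-2,2]
  r3 -= 0·r1 → [0,0,2,-4]
  r3 -= -1·r2 → [0,0,0,-2]

L=[[1,0,0,0],[0,1,0,0],[0,0,1,0],[-1,0,-1,1]] U=[[1,0,0,1],[0,-1,2,2],[0,0,-2,2],[0,0,0,-2]]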